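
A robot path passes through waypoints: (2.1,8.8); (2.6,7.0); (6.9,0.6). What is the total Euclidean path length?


Segment lengths:
  seg1 = sqrt((0.5)^2 + (-1.8)^2) = 1.8682
  seg2 = sqrt((4.3)^2 + (-6.4)^2) = 7.7104
Total = 9.5785


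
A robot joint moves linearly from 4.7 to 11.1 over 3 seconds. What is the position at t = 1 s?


s = t/T = 1/3 = 0.3333
p(t) = p0 + (pf-p0)*s
= 4.7 + (11.1 - 4.7) * 0.3333
= 6.8333


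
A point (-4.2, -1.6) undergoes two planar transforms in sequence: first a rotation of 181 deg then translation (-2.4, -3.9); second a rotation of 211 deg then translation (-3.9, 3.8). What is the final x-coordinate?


After transform 1:
x1 = cos(181)*-4.2 - sin(181)*-1.6 + -2.4 = 1.7714
y1 = sin(181)*-4.2 + cos(181)*-1.6 + -3.9 = -2.2269
After transform 2:
x2 = cos(211)*1.7714 - sin(211)*-2.2269 + -3.9
= -6.5654


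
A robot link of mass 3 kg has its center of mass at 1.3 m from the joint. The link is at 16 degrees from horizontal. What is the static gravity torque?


tau = m*g*L*cos(angle)
= 3 * 9.81 * 1.3 * cos(16 deg)
= 3 * 9.81 * 1.3 * 0.9613
= 36.7769 Nm


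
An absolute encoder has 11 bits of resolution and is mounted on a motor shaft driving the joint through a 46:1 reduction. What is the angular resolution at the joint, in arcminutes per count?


counts = 2^11 = 2048
effective counts at joint = 2048 * 46 = 94208
resolution = 360*60 / 94208
= 0.2293 arcmin/count


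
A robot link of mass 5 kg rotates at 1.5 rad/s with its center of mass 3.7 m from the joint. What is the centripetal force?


F = m * omega^2 * r
= 5 * 1.5^2 * 3.7
= 5 * 2.25 * 3.7
= 41.625 N


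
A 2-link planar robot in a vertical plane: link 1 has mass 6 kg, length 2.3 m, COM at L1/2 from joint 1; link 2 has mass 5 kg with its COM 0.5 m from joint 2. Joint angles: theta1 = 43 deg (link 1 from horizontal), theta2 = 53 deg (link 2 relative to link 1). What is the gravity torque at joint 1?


Horizontal distance from joint 1 to link-1 COM:
  x_c1 = (L1/2)*cos(t1) = 1.15 * 0.7314 = 0.8411 m
Horizontal distance from joint 1 to link-2 COM:
  x_c2 = L1*cos(t1) + Lc2*cos(t1+t2)
       = 2.3*0.7314 + 0.5*-0.1045 = 1.6298 m
tau1 = m1*g*x_c1 + m2*g*x_c2
     = 6*9.81*0.8411 + 5*9.81*1.6298
     = 49.5046 + 79.9441
     = 129.4487 Nm


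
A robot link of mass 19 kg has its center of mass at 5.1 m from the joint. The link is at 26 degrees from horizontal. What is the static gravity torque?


tau = m*g*L*cos(angle)
= 19 * 9.81 * 5.1 * cos(26 deg)
= 19 * 9.81 * 5.1 * 0.8988
= 854.3837 Nm


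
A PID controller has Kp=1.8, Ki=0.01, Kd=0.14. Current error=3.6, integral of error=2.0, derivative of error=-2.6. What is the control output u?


u = Kp*e + Ki*int(e) + Kd*de/dt
= 1.8*3.6 + 0.01*2.0 + 0.14*(-2.6)
= 6.48 + 0.02 + -0.364
= 6.136


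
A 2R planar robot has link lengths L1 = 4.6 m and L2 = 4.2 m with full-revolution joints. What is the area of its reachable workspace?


r_max = L1 + L2 = 8.8 m
r_min = |L1 - L2| = 0.4 m
Area = pi*(r_max^2 - r_min^2)
= pi*(77.44 - 0.16)
= pi * 77.28
= 242.7823 m^2


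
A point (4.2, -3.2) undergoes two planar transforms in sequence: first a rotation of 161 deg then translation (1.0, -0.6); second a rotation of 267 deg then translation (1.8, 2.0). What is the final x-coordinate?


After transform 1:
x1 = cos(161)*4.2 - sin(161)*-3.2 + 1.0 = -1.9294
y1 = sin(161)*4.2 + cos(161)*-3.2 + -0.6 = 3.793
After transform 2:
x2 = cos(267)*-1.9294 - sin(267)*3.793 + 1.8
= 5.6888


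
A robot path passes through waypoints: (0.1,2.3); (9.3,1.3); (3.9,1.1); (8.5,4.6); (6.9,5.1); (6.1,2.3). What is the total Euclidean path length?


Segment lengths:
  seg1 = sqrt((9.2)^2 + (-1.0)^2) = 9.2542
  seg2 = sqrt((-5.4)^2 + (-0.2)^2) = 5.4037
  seg3 = sqrt((4.6)^2 + (3.5)^2) = 5.7801
  seg4 = sqrt((-1.6)^2 + (0.5)^2) = 1.6763
  seg5 = sqrt((-0.8)^2 + (-2.8)^2) = 2.912
Total = 25.0264


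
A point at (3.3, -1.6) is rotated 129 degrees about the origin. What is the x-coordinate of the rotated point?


x' = x*cos(theta) - y*sin(theta)
cos(129 deg) = -0.6293, sin(129 deg) = 0.7771
x' = 3.3 * -0.6293 - -1.6 * 0.7771
= -2.0768 - -1.2434
= -0.8333


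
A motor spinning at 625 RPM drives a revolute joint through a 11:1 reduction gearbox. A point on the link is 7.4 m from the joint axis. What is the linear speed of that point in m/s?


omega_motor = 625 * 2*pi/60 = 65.4498 rad/s
omega_joint = omega_motor / 11 = 5.95 rad/s
v = omega_joint * r = 5.95 * 7.4
= 44.0299 m/s


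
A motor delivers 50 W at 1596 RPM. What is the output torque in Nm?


omega = 1596 * 2*pi/60 = 167.1327 rad/s
tau = P / omega = 50 / 167.1327
= 0.2992 Nm


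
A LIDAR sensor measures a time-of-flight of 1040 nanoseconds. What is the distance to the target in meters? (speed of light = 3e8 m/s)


tof = 1040 ns = 1.04e-06 s
dist = c * tof / 2
= 3e8 * 1.04e-06 / 2
= 156.0 m


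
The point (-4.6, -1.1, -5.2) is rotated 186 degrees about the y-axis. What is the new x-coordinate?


Rotation about y-axis: x' = x*cos(theta) + z*sin(theta)
= -4.6 * -0.9945 + -5.2 * -0.1045
= 5.1183


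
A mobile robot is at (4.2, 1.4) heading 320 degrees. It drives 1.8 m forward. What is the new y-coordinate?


y_new = y0 + d*sin(theta)
= 1.4 + 1.8*sin(320)
= 1.4 + -1.157
= 0.243


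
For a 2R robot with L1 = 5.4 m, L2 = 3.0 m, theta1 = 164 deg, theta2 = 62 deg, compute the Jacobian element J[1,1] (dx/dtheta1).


J[1,1] = -L1*sin(t1) - L2*sin(t1+t2)
= -5.4*sin(164) - 3.0*sin(226)
= 0.6696


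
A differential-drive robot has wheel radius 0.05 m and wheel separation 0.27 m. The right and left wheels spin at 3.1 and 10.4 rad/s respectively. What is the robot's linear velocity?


vR = r*wR = 0.05*3.1 = 0.155 m/s
vL = r*wL = 0.05*10.4 = 0.52 m/s
v = (vR+vL)/2 = 0.3375 m/s
omega = (vR-vL)/L = -1.3519 rad/s
linear velocity = 0.3375 m/s


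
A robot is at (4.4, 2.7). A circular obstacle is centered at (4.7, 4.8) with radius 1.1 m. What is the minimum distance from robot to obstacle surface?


center_dist = sqrt((4.4-4.7)^2 + (2.7-4.8)^2)
= sqrt(0.09 + 4.41)
= 2.1213
min_dist = center_dist - radius = 2.1213 - 1.1 = 1.0213 m


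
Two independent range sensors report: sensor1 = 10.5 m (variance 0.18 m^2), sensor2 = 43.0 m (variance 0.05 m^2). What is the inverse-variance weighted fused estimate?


w1 = (1/var1) / (1/var1 + 1/var2)
   = 5.5556 / (5.5556 + 20.0) = 0.2174
w2 = 1 - w1 = 0.7826
fused = w1*s1 + w2*s2 = 2.2826 + 33.6522
= 35.9348 m


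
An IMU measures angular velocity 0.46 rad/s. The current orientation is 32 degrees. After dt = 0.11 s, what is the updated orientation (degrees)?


delta_theta = w * dt = 0.46 * 0.11 = 0.0506 rad
= 2.8992 deg
theta_new = 32 + 2.8992 = 34.8992 deg


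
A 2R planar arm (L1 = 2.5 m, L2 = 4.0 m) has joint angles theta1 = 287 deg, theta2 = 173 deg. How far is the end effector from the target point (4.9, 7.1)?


End effector via forward kinematics:
x = L1*cos(t1) + L2*cos(t1+t2) = 0.0363
y = L1*sin(t1) + L2*sin(t1+t2) = 1.5485
Distance to target:
d = sqrt((4.9 - 0.0363)^2 + (7.1 - 1.5485)^2)
= sqrt(23.6552 + 30.8195)
= 7.3807 m


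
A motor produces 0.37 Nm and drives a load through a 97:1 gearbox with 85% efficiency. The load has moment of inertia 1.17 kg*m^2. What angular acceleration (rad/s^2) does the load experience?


tau_out = tau_motor * N * eta
= 0.37 * 97 * 0.85 = 30.5065 Nm
alpha = tau_out / I = 30.5065 / 1.17
= 26.0739 rad/s^2


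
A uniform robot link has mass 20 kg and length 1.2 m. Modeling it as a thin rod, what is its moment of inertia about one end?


I = (1/3) * m * L^2
= (1/3) * 20 * 1.2^2
= 0.333333 * 20 * 1.44
= 9.6 kg*m^2


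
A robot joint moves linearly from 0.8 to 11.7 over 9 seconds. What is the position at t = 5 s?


s = t/T = 5/9 = 0.5556
p(t) = p0 + (pf-p0)*s
= 0.8 + (11.7 - 0.8) * 0.5556
= 6.8556


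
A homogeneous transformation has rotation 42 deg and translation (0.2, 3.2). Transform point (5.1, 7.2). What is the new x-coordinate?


x' = cos(theta)*px - sin(theta)*py + tx
= 0.7431*5.1 - 0.6691*7.2 + 0.2
= -0.8277


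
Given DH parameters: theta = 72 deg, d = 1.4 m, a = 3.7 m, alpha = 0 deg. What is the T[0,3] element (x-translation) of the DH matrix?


T[0,3] = a * cos(theta)
= 3.7 * cos(72 deg)
= 3.7 * 0.309
= 1.1434


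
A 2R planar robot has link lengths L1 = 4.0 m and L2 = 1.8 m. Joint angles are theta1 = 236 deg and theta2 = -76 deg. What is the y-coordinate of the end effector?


Convert angles to radians: theta1 = 4.119, theta2 = -1.3265
y = L1*sin(theta1) + L2*sin(theta1+theta2)
y = -3.3162 + 0.6156
y = -2.7005


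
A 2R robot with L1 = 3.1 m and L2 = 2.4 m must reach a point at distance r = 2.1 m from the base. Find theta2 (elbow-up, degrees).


cos(theta2) = (r^2 - L1^2 - L2^2) / (2*L1*L2)
cos(theta2) = (4.41 - 9.61 - 5.76) / 14.88
cos(theta2) = -0.736559
theta2 = 137.4391 degrees


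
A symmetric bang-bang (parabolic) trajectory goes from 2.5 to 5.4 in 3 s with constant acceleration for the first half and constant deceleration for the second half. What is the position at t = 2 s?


Symmetric rest-to-rest: each phase covers (pf-p0)/2 in time T/2. 0.5*a*(T/2)^2 = (pf-p0)/2 => a = 4*(pf-p0)/T^2
a = 4*(5.4-2.5)/3^2 = 1.2889
t = 2 is in the deceleration phase (t > T/2).
p = pf - 0.5*a*(T-t)^2 = 5.4 - 0.5*1.2889*1^2
= 4.7556


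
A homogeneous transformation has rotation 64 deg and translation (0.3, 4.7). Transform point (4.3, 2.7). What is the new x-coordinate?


x' = cos(theta)*px - sin(theta)*py + tx
= 0.4384*4.3 - 0.8988*2.7 + 0.3
= -0.2417


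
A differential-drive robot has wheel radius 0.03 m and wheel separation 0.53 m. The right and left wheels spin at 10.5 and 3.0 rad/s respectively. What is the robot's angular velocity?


vR = r*wR = 0.03*10.5 = 0.315 m/s
vL = r*wL = 0.03*3.0 = 0.09 m/s
v = (vR+vL)/2 = 0.2025 m/s
omega = (vR-vL)/L = 0.4245 rad/s
angular velocity = 0.4245 rad/s


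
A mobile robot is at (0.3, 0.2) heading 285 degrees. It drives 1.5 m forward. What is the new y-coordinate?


y_new = y0 + d*sin(theta)
= 0.2 + 1.5*sin(285)
= 0.2 + -1.4489
= -1.2489


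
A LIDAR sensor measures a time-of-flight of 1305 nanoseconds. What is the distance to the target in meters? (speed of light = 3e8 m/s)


tof = 1305 ns = 1.305e-06 s
dist = c * tof / 2
= 3e8 * 1.305e-06 / 2
= 195.75 m


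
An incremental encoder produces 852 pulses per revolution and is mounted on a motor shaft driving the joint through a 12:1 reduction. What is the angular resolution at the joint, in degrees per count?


counts per rev = 852
effective counts at joint = 852 * 12 = 10224
resolution = 360 / 10224
= 0.0352 deg/count


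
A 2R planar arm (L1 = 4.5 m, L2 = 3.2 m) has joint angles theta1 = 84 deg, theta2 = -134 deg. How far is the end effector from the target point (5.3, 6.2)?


End effector via forward kinematics:
x = L1*cos(t1) + L2*cos(t1+t2) = 2.5273
y = L1*sin(t1) + L2*sin(t1+t2) = 2.024
Distance to target:
d = sqrt((5.3 - 2.5273)^2 + (6.2 - 2.024)^2)
= sqrt(7.6879 + 17.4389)
= 5.0127 m


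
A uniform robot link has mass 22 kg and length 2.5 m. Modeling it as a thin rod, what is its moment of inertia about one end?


I = (1/3) * m * L^2
= (1/3) * 22 * 2.5^2
= 0.333333 * 22 * 6.25
= 45.8333 kg*m^2


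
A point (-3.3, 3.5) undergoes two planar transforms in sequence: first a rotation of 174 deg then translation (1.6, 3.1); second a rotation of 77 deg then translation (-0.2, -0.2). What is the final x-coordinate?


After transform 1:
x1 = cos(174)*-3.3 - sin(174)*3.5 + 1.6 = 4.5161
y1 = sin(174)*-3.3 + cos(174)*3.5 + 3.1 = -0.7258
After transform 2:
x2 = cos(77)*4.5161 - sin(77)*-0.7258 + -0.2
= 1.5231


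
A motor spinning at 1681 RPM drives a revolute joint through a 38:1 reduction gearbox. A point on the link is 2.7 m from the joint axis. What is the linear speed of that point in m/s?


omega_motor = 1681 * 2*pi/60 = 176.0339 rad/s
omega_joint = omega_motor / 38 = 4.6325 rad/s
v = omega_joint * r = 4.6325 * 2.7
= 12.5077 m/s


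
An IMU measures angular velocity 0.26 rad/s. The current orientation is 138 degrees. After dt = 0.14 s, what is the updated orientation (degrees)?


delta_theta = w * dt = 0.26 * 0.14 = 0.0364 rad
= 2.0856 deg
theta_new = 138 + 2.0856 = 140.0856 deg


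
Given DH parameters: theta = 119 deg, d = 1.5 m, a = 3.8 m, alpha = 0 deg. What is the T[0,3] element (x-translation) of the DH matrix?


T[0,3] = a * cos(theta)
= 3.8 * cos(119 deg)
= 3.8 * -0.4848
= -1.8423


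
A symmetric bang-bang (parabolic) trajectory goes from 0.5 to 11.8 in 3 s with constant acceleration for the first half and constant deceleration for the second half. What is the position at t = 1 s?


Symmetric rest-to-rest: each phase covers (pf-p0)/2 in time T/2. 0.5*a*(T/2)^2 = (pf-p0)/2 => a = 4*(pf-p0)/T^2
a = 4*(11.8-0.5)/3^2 = 5.0222
t = 1 is in the acceleration phase (t <= T/2).
p = p0 + 0.5*a*t^2 = 0.5 + 0.5*5.0222*1^2
= 3.0111


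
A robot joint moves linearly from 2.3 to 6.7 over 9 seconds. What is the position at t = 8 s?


s = t/T = 8/9 = 0.8889
p(t) = p0 + (pf-p0)*s
= 2.3 + (6.7 - 2.3) * 0.8889
= 6.2111


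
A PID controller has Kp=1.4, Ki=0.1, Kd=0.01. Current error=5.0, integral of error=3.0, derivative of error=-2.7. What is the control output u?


u = Kp*e + Ki*int(e) + Kd*de/dt
= 1.4*5.0 + 0.1*3.0 + 0.01*(-2.7)
= 7.0 + 0.3 + -0.027
= 7.273


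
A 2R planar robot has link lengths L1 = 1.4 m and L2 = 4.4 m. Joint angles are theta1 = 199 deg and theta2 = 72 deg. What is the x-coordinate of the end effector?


Convert angles to radians: theta1 = 3.4732, theta2 = 1.2566
x = L1*cos(theta1) + L2*cos(theta1+theta2)
x = -1.3237 + 0.0768
x = -1.2469


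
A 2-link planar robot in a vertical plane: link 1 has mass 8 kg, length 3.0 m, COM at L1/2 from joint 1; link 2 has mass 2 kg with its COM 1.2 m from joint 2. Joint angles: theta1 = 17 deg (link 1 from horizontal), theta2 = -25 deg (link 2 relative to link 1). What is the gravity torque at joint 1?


Horizontal distance from joint 1 to link-1 COM:
  x_c1 = (L1/2)*cos(t1) = 1.5 * 0.9563 = 1.4345 m
Horizontal distance from joint 1 to link-2 COM:
  x_c2 = L1*cos(t1) + Lc2*cos(t1+t2)
       = 3.0*0.9563 + 1.2*0.9903 = 4.0572 m
tau1 = m1*g*x_c1 + m2*g*x_c2
     = 8*9.81*1.4345 + 2*9.81*4.0572
     = 112.5762 + 79.603
     = 192.1792 Nm


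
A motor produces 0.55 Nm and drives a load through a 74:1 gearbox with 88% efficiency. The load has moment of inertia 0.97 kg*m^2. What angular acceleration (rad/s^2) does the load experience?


tau_out = tau_motor * N * eta
= 0.55 * 74 * 0.88 = 35.816 Nm
alpha = tau_out / I = 35.816 / 0.97
= 36.9237 rad/s^2


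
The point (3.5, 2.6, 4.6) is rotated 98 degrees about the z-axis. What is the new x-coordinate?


Rotation about z-axis: x' = x*cos(theta) - y*sin(theta)
= 3.5 * -0.1392 - 2.6 * 0.9903
= -3.0618


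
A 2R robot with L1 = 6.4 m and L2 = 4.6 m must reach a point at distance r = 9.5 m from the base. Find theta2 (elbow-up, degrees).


cos(theta2) = (r^2 - L1^2 - L2^2) / (2*L1*L2)
cos(theta2) = (90.25 - 40.96 - 21.16) / 58.88
cos(theta2) = 0.477751
theta2 = 61.4614 degrees


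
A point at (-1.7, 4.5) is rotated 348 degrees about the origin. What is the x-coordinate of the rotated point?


x' = x*cos(theta) - y*sin(theta)
cos(348 deg) = 0.9781, sin(348 deg) = -0.2079
x' = -1.7 * 0.9781 - 4.5 * -0.2079
= -1.6629 - -0.9356
= -0.7272


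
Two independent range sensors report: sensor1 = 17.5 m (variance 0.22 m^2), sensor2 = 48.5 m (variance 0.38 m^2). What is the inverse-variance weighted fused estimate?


w1 = (1/var1) / (1/var1 + 1/var2)
   = 4.5455 / (4.5455 + 2.6316) = 0.6333
w2 = 1 - w1 = 0.3667
fused = w1*s1 + w2*s2 = 11.0833 + 17.7833
= 28.8667 m


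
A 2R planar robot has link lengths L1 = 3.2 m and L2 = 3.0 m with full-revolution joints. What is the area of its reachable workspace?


r_max = L1 + L2 = 6.2 m
r_min = |L1 - L2| = 0.2 m
Area = pi*(r_max^2 - r_min^2)
= pi*(38.44 - 0.04)
= pi * 38.4
= 120.6372 m^2


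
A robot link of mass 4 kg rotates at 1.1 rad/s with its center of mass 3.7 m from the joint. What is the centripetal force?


F = m * omega^2 * r
= 4 * 1.1^2 * 3.7
= 4 * 1.21 * 3.7
= 17.908 N


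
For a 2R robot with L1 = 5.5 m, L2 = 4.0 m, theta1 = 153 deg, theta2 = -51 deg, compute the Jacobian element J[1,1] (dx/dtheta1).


J[1,1] = -L1*sin(t1) - L2*sin(t1+t2)
= -5.5*sin(153) - 4.0*sin(102)
= -6.4095


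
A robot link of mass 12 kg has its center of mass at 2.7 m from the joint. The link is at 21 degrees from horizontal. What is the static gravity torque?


tau = m*g*L*cos(angle)
= 12 * 9.81 * 2.7 * cos(21 deg)
= 12 * 9.81 * 2.7 * 0.9336
= 296.7329 Nm


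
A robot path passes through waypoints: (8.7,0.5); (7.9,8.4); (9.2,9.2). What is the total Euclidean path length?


Segment lengths:
  seg1 = sqrt((-0.8)^2 + (7.9)^2) = 7.9404
  seg2 = sqrt((1.3)^2 + (0.8)^2) = 1.5264
Total = 9.4668


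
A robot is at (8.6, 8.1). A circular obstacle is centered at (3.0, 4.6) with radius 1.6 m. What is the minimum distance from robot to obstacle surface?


center_dist = sqrt((8.6-3.0)^2 + (8.1-4.6)^2)
= sqrt(31.36 + 12.25)
= 6.6038
min_dist = center_dist - radius = 6.6038 - 1.6 = 5.0038 m


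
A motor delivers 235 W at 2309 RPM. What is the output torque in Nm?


omega = 2309 * 2*pi/60 = 241.7979 rad/s
tau = P / omega = 235 / 241.7979
= 0.9719 Nm


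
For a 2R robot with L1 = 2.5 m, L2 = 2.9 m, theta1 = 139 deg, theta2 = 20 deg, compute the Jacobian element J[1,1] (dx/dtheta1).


J[1,1] = -L1*sin(t1) - L2*sin(t1+t2)
= -2.5*sin(139) - 2.9*sin(159)
= -2.6794


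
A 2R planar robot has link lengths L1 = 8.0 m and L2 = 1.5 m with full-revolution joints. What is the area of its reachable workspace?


r_max = L1 + L2 = 9.5 m
r_min = |L1 - L2| = 6.5 m
Area = pi*(r_max^2 - r_min^2)
= pi*(90.25 - 42.25)
= pi * 48.0
= 150.7964 m^2


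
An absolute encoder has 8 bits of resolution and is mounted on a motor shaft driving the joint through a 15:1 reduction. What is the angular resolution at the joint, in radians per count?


counts = 2^8 = 256
effective counts at joint = 256 * 15 = 3840
resolution = 2*pi / 3840
= 0.0016 rad/count


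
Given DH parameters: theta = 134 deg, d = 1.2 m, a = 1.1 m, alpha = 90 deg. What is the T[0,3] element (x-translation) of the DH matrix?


T[0,3] = a * cos(theta)
= 1.1 * cos(134 deg)
= 1.1 * -0.6947
= -0.7641


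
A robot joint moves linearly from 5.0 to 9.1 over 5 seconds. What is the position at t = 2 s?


s = t/T = 2/5 = 0.4
p(t) = p0 + (pf-p0)*s
= 5.0 + (9.1 - 5.0) * 0.4
= 6.64


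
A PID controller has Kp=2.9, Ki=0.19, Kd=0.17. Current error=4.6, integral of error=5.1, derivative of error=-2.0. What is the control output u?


u = Kp*e + Ki*int(e) + Kd*de/dt
= 2.9*4.6 + 0.19*5.1 + 0.17*(-2.0)
= 13.34 + 0.969 + -0.34
= 13.969


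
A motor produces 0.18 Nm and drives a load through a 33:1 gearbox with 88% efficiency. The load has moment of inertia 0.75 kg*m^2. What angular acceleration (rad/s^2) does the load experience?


tau_out = tau_motor * N * eta
= 0.18 * 33 * 0.88 = 5.2272 Nm
alpha = tau_out / I = 5.2272 / 0.75
= 6.9696 rad/s^2


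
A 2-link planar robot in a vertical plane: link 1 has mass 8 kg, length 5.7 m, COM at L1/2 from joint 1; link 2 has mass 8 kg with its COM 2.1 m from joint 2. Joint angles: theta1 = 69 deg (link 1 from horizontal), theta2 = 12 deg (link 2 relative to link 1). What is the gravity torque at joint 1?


Horizontal distance from joint 1 to link-1 COM:
  x_c1 = (L1/2)*cos(t1) = 2.85 * 0.3584 = 1.0213 m
Horizontal distance from joint 1 to link-2 COM:
  x_c2 = L1*cos(t1) + Lc2*cos(t1+t2)
       = 5.7*0.3584 + 2.1*0.1564 = 2.3712 m
tau1 = m1*g*x_c1 + m2*g*x_c2
     = 8*9.81*1.0213 + 8*9.81*2.3712
     = 80.1554 + 186.0925
     = 266.248 Nm


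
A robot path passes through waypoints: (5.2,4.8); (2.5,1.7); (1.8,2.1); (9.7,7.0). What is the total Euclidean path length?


Segment lengths:
  seg1 = sqrt((-2.7)^2 + (-3.1)^2) = 4.111
  seg2 = sqrt((-0.7)^2 + (0.4)^2) = 0.8062
  seg3 = sqrt((7.9)^2 + (4.9)^2) = 9.2962
Total = 14.2134


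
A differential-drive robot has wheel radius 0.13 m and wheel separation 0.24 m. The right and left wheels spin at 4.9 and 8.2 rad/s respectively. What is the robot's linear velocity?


vR = r*wR = 0.13*4.9 = 0.637 m/s
vL = r*wL = 0.13*8.2 = 1.066 m/s
v = (vR+vL)/2 = 0.8515 m/s
omega = (vR-vL)/L = -1.7875 rad/s
linear velocity = 0.8515 m/s


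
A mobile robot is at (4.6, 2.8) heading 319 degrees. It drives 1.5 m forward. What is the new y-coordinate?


y_new = y0 + d*sin(theta)
= 2.8 + 1.5*sin(319)
= 2.8 + -0.9841
= 1.8159


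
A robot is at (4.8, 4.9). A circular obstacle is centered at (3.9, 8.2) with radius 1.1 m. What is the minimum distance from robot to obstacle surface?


center_dist = sqrt((4.8-3.9)^2 + (4.9-8.2)^2)
= sqrt(0.81 + 10.89)
= 3.4205
min_dist = center_dist - radius = 3.4205 - 1.1 = 2.3205 m


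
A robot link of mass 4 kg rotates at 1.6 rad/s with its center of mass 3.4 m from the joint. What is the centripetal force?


F = m * omega^2 * r
= 4 * 1.6^2 * 3.4
= 4 * 2.56 * 3.4
= 34.816 N


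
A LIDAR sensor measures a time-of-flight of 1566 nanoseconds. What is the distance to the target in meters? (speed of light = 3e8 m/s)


tof = 1566 ns = 1.566e-06 s
dist = c * tof / 2
= 3e8 * 1.566e-06 / 2
= 234.9 m


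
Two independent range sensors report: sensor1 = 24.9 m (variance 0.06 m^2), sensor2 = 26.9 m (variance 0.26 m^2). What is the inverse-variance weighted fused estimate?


w1 = (1/var1) / (1/var1 + 1/var2)
   = 16.6667 / (16.6667 + 3.8462) = 0.8125
w2 = 1 - w1 = 0.1875
fused = w1*s1 + w2*s2 = 20.2312 + 5.0437
= 25.275 m


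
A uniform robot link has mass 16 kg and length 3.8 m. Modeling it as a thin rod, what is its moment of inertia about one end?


I = (1/3) * m * L^2
= (1/3) * 16 * 3.8^2
= 0.333333 * 16 * 14.44
= 77.0133 kg*m^2


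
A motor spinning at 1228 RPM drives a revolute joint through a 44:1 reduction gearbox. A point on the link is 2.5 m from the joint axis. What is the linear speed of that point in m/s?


omega_motor = 1228 * 2*pi/60 = 128.5959 rad/s
omega_joint = omega_motor / 44 = 2.9226 rad/s
v = omega_joint * r = 2.9226 * 2.5
= 7.3066 m/s


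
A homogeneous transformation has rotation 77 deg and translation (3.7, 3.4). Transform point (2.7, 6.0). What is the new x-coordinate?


x' = cos(theta)*px - sin(theta)*py + tx
= 0.225*2.7 - 0.9744*6.0 + 3.7
= -1.5389


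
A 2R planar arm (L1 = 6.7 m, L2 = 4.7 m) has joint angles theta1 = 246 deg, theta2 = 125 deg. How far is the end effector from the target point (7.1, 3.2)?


End effector via forward kinematics:
x = L1*cos(t1) + L2*cos(t1+t2) = 1.8885
y = L1*sin(t1) + L2*sin(t1+t2) = -5.224
Distance to target:
d = sqrt((7.1 - 1.8885)^2 + (3.2 - -5.224)^2)
= sqrt(27.1596 + 70.963)
= 9.9057 m


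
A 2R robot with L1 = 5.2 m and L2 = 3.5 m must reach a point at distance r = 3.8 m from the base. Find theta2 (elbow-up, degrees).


cos(theta2) = (r^2 - L1^2 - L2^2) / (2*L1*L2)
cos(theta2) = (14.44 - 27.04 - 12.25) / 36.4
cos(theta2) = -0.682692
theta2 = 133.0544 degrees


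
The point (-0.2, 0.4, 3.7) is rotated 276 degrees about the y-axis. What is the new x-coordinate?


Rotation about y-axis: x' = x*cos(theta) + z*sin(theta)
= -0.2 * 0.1045 + 3.7 * -0.9945
= -3.7006


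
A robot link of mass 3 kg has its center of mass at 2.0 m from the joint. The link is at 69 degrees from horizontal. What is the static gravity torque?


tau = m*g*L*cos(angle)
= 3 * 9.81 * 2.0 * cos(69 deg)
= 3 * 9.81 * 2.0 * 0.3584
= 21.0935 Nm


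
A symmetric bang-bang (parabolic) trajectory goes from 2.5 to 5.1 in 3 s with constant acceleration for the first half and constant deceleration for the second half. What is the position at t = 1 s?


Symmetric rest-to-rest: each phase covers (pf-p0)/2 in time T/2. 0.5*a*(T/2)^2 = (pf-p0)/2 => a = 4*(pf-p0)/T^2
a = 4*(5.1-2.5)/3^2 = 1.1556
t = 1 is in the acceleration phase (t <= T/2).
p = p0 + 0.5*a*t^2 = 2.5 + 0.5*1.1556*1^2
= 3.0778


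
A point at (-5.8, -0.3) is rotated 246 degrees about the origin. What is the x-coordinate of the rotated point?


x' = x*cos(theta) - y*sin(theta)
cos(246 deg) = -0.4067, sin(246 deg) = -0.9135
x' = -5.8 * -0.4067 - -0.3 * -0.9135
= 2.3591 - 0.2741
= 2.085


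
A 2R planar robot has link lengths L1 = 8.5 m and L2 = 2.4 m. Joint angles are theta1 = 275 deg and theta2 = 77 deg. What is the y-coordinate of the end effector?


Convert angles to radians: theta1 = 4.7997, theta2 = 1.3439
y = L1*sin(theta1) + L2*sin(theta1+theta2)
y = -8.4677 + -0.334
y = -8.8017


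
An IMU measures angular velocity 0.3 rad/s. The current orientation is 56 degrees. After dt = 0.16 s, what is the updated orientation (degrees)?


delta_theta = w * dt = 0.3 * 0.16 = 0.048 rad
= 2.7502 deg
theta_new = 56 + 2.7502 = 58.7502 deg


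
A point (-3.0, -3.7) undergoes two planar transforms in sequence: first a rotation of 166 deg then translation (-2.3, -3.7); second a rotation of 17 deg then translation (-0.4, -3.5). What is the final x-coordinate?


After transform 1:
x1 = cos(166)*-3.0 - sin(166)*-3.7 + -2.3 = 1.506
y1 = sin(166)*-3.0 + cos(166)*-3.7 + -3.7 = -0.8357
After transform 2:
x2 = cos(17)*1.506 - sin(17)*-0.8357 + -0.4
= 1.2845


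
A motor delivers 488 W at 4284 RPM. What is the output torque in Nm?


omega = 4284 * 2*pi/60 = 448.6194 rad/s
tau = P / omega = 488 / 448.6194
= 1.0878 Nm


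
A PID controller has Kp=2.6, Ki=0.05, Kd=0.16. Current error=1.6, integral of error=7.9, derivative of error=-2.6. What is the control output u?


u = Kp*e + Ki*int(e) + Kd*de/dt
= 2.6*1.6 + 0.05*7.9 + 0.16*(-2.6)
= 4.16 + 0.395 + -0.416
= 4.139


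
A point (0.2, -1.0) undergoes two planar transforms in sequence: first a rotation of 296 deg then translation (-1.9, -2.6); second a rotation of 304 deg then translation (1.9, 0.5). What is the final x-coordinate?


After transform 1:
x1 = cos(296)*0.2 - sin(296)*-1.0 + -1.9 = -2.7111
y1 = sin(296)*0.2 + cos(296)*-1.0 + -2.6 = -3.2181
After transform 2:
x2 = cos(304)*-2.7111 - sin(304)*-3.2181 + 1.9
= -2.284


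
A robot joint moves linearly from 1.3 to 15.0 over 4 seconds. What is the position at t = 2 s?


s = t/T = 2/4 = 0.5
p(t) = p0 + (pf-p0)*s
= 1.3 + (15.0 - 1.3) * 0.5
= 8.15


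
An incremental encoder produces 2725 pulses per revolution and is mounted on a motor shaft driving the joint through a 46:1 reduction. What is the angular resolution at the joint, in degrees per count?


counts per rev = 2725
effective counts at joint = 2725 * 46 = 125350
resolution = 360 / 125350
= 0.0029 deg/count


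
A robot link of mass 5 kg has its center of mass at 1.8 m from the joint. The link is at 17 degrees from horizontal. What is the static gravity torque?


tau = m*g*L*cos(angle)
= 5 * 9.81 * 1.8 * cos(17 deg)
= 5 * 9.81 * 1.8 * 0.9563
= 84.4321 Nm


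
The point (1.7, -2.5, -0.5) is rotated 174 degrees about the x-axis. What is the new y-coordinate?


Rotation about x-axis: y' = y*cos(theta) - z*sin(theta)
= -2.5 * -0.9945 - -0.5 * 0.1045
= 2.5386


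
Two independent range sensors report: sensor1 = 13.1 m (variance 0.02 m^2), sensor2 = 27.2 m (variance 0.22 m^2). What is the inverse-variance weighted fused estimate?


w1 = (1/var1) / (1/var1 + 1/var2)
   = 50.0 / (50.0 + 4.5455) = 0.9167
w2 = 1 - w1 = 0.0833
fused = w1*s1 + w2*s2 = 12.0083 + 2.2667
= 14.275 m


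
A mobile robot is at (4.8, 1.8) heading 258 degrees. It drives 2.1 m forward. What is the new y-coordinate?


y_new = y0 + d*sin(theta)
= 1.8 + 2.1*sin(258)
= 1.8 + -2.0541
= -0.2541


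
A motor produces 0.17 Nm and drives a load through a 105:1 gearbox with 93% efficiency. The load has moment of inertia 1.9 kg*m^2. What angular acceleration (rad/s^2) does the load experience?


tau_out = tau_motor * N * eta
= 0.17 * 105 * 0.93 = 16.6005 Nm
alpha = tau_out / I = 16.6005 / 1.9
= 8.7371 rad/s^2


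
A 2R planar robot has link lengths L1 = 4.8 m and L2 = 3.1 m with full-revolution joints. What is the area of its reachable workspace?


r_max = L1 + L2 = 7.9 m
r_min = |L1 - L2| = 1.7 m
Area = pi*(r_max^2 - r_min^2)
= pi*(62.41 - 2.89)
= pi * 59.52
= 186.9876 m^2


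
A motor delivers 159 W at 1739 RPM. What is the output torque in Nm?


omega = 1739 * 2*pi/60 = 182.1077 rad/s
tau = P / omega = 159 / 182.1077
= 0.8731 Nm


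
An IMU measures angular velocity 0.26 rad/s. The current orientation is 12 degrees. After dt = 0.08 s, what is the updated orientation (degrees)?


delta_theta = w * dt = 0.26 * 0.08 = 0.0208 rad
= 1.1918 deg
theta_new = 12 + 1.1918 = 13.1918 deg


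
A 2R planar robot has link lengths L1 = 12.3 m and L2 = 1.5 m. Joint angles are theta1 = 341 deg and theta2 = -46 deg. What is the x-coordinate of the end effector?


Convert angles to radians: theta1 = 5.9516, theta2 = -0.8029
x = L1*cos(theta1) + L2*cos(theta1+theta2)
x = 11.6299 + 0.6339
x = 12.2638


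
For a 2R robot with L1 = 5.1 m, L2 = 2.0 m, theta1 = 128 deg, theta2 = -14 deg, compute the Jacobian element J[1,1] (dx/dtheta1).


J[1,1] = -L1*sin(t1) - L2*sin(t1+t2)
= -5.1*sin(128) - 2.0*sin(114)
= -5.8459


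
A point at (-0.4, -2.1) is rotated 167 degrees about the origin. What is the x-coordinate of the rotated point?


x' = x*cos(theta) - y*sin(theta)
cos(167 deg) = -0.9744, sin(167 deg) = 0.225
x' = -0.4 * -0.9744 - -2.1 * 0.225
= 0.3897 - -0.4724
= 0.8621


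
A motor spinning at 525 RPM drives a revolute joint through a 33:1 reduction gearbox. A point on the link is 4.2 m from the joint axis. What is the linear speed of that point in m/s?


omega_motor = 525 * 2*pi/60 = 54.9779 rad/s
omega_joint = omega_motor / 33 = 1.666 rad/s
v = omega_joint * r = 1.666 * 4.2
= 6.9972 m/s


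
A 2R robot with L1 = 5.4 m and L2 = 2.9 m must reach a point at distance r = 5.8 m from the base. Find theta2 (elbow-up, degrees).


cos(theta2) = (r^2 - L1^2 - L2^2) / (2*L1*L2)
cos(theta2) = (33.64 - 29.16 - 8.41) / 31.32
cos(theta2) = -0.125479
theta2 = 97.2084 degrees


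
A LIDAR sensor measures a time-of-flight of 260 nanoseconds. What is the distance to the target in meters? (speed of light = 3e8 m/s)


tof = 260 ns = 2.6e-07 s
dist = c * tof / 2
= 3e8 * 2.6e-07 / 2
= 39.0 m


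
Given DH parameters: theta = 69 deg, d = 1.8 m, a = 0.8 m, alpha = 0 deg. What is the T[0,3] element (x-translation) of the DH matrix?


T[0,3] = a * cos(theta)
= 0.8 * cos(69 deg)
= 0.8 * 0.3584
= 0.2867


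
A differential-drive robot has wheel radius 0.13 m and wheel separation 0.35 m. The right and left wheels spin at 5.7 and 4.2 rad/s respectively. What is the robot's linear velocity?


vR = r*wR = 0.13*5.7 = 0.741 m/s
vL = r*wL = 0.13*4.2 = 0.546 m/s
v = (vR+vL)/2 = 0.6435 m/s
omega = (vR-vL)/L = 0.5571 rad/s
linear velocity = 0.6435 m/s


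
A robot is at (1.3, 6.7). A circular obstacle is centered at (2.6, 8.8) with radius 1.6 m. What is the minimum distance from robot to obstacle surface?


center_dist = sqrt((1.3-2.6)^2 + (6.7-8.8)^2)
= sqrt(1.69 + 4.41)
= 2.4698
min_dist = center_dist - radius = 2.4698 - 1.6 = 0.8698 m


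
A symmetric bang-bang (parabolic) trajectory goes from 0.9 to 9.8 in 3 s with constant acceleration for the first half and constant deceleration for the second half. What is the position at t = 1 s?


Symmetric rest-to-rest: each phase covers (pf-p0)/2 in time T/2. 0.5*a*(T/2)^2 = (pf-p0)/2 => a = 4*(pf-p0)/T^2
a = 4*(9.8-0.9)/3^2 = 3.9556
t = 1 is in the acceleration phase (t <= T/2).
p = p0 + 0.5*a*t^2 = 0.9 + 0.5*3.9556*1^2
= 2.8778


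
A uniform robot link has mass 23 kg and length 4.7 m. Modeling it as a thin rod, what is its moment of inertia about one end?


I = (1/3) * m * L^2
= (1/3) * 23 * 4.7^2
= 0.333333 * 23 * 22.09
= 169.3567 kg*m^2


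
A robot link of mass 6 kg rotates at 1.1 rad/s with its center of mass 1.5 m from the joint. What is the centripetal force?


F = m * omega^2 * r
= 6 * 1.1^2 * 1.5
= 6 * 1.21 * 1.5
= 10.89 N


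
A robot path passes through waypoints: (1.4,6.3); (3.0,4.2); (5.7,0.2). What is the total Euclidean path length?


Segment lengths:
  seg1 = sqrt((1.6)^2 + (-2.1)^2) = 2.6401
  seg2 = sqrt((2.7)^2 + (-4.0)^2) = 4.826
Total = 7.466


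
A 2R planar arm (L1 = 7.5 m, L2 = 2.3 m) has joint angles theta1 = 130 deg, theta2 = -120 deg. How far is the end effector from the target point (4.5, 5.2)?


End effector via forward kinematics:
x = L1*cos(t1) + L2*cos(t1+t2) = -2.5558
y = L1*sin(t1) + L2*sin(t1+t2) = 6.1447
Distance to target:
d = sqrt((4.5 - -2.5558)^2 + (5.2 - 6.1447)^2)
= sqrt(49.785 + 0.8925)
= 7.1188 m


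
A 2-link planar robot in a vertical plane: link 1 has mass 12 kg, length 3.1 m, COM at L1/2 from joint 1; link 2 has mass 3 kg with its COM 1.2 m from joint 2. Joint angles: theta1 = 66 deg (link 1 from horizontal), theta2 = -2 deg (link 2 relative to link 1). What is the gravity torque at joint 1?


Horizontal distance from joint 1 to link-1 COM:
  x_c1 = (L1/2)*cos(t1) = 1.55 * 0.4067 = 0.6304 m
Horizontal distance from joint 1 to link-2 COM:
  x_c2 = L1*cos(t1) + Lc2*cos(t1+t2)
       = 3.1*0.4067 + 1.2*0.4384 = 1.7869 m
tau1 = m1*g*x_c1 + m2*g*x_c2
     = 12*9.81*0.6304 + 3*9.81*1.7869
     = 74.2156 + 52.5893
     = 126.8049 Nm


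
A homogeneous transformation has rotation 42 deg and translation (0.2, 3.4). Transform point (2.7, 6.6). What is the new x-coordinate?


x' = cos(theta)*px - sin(theta)*py + tx
= 0.7431*2.7 - 0.6691*6.6 + 0.2
= -2.2098


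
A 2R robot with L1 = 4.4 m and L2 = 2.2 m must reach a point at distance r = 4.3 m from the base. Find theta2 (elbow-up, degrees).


cos(theta2) = (r^2 - L1^2 - L2^2) / (2*L1*L2)
cos(theta2) = (18.49 - 19.36 - 4.84) / 19.36
cos(theta2) = -0.294938
theta2 = 107.1538 degrees


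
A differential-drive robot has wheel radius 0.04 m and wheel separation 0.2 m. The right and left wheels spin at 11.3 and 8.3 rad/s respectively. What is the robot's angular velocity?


vR = r*wR = 0.04*11.3 = 0.452 m/s
vL = r*wL = 0.04*8.3 = 0.332 m/s
v = (vR+vL)/2 = 0.392 m/s
omega = (vR-vL)/L = 0.6 rad/s
angular velocity = 0.6 rad/s


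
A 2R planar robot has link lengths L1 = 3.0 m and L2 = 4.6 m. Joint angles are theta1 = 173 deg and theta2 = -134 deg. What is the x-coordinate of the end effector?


Convert angles to radians: theta1 = 3.0194, theta2 = -2.3387
x = L1*cos(theta1) + L2*cos(theta1+theta2)
x = -2.9776 + 3.5749
x = 0.5972


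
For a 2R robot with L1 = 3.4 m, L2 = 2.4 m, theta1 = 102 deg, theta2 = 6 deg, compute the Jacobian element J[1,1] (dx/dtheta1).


J[1,1] = -L1*sin(t1) - L2*sin(t1+t2)
= -3.4*sin(102) - 2.4*sin(108)
= -5.6082


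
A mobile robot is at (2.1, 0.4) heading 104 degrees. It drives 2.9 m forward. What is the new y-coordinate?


y_new = y0 + d*sin(theta)
= 0.4 + 2.9*sin(104)
= 0.4 + 2.8139
= 3.2139


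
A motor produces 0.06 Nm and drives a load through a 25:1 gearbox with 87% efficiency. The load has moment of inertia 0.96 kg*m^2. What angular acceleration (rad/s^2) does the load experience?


tau_out = tau_motor * N * eta
= 0.06 * 25 * 0.87 = 1.305 Nm
alpha = tau_out / I = 1.305 / 0.96
= 1.3594 rad/s^2


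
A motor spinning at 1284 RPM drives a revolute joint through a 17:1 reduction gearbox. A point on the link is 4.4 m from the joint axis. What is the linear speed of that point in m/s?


omega_motor = 1284 * 2*pi/60 = 134.4602 rad/s
omega_joint = omega_motor / 17 = 7.9094 rad/s
v = omega_joint * r = 7.9094 * 4.4
= 34.8015 m/s


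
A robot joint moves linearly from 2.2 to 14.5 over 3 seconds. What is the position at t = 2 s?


s = t/T = 2/3 = 0.6667
p(t) = p0 + (pf-p0)*s
= 2.2 + (14.5 - 2.2) * 0.6667
= 10.4


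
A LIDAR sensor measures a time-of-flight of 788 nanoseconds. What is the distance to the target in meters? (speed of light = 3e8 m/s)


tof = 788 ns = 7.88e-07 s
dist = c * tof / 2
= 3e8 * 7.88e-07 / 2
= 118.2 m


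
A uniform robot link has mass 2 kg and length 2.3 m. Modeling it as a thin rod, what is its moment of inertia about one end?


I = (1/3) * m * L^2
= (1/3) * 2 * 2.3^2
= 0.333333 * 2 * 5.29
= 3.5267 kg*m^2


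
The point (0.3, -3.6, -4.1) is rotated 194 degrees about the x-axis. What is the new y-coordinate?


Rotation about x-axis: y' = y*cos(theta) - z*sin(theta)
= -3.6 * -0.9703 - -4.1 * -0.2419
= 2.5012


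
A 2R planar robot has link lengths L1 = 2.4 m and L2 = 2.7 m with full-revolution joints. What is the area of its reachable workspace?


r_max = L1 + L2 = 5.1 m
r_min = |L1 - L2| = 0.3 m
Area = pi*(r_max^2 - r_min^2)
= pi*(26.01 - 0.09)
= pi * 25.92
= 81.4301 m^2


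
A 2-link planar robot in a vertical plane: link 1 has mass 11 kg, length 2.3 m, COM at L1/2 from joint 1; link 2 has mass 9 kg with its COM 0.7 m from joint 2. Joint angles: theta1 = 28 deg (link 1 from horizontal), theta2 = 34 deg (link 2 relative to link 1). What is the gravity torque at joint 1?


Horizontal distance from joint 1 to link-1 COM:
  x_c1 = (L1/2)*cos(t1) = 1.15 * 0.8829 = 1.0154 m
Horizontal distance from joint 1 to link-2 COM:
  x_c2 = L1*cos(t1) + Lc2*cos(t1+t2)
       = 2.3*0.8829 + 0.7*0.4695 = 2.3594 m
tau1 = m1*g*x_c1 + m2*g*x_c2
     = 11*9.81*1.0154 + 9*9.81*2.3594
     = 109.5707 + 208.3123
     = 317.883 Nm


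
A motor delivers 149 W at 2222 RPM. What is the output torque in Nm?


omega = 2222 * 2*pi/60 = 232.6873 rad/s
tau = P / omega = 149 / 232.6873
= 0.6403 Nm


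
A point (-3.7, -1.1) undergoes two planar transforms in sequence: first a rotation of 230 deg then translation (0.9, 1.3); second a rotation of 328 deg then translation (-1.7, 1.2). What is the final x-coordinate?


After transform 1:
x1 = cos(230)*-3.7 - sin(230)*-1.1 + 0.9 = 2.4357
y1 = sin(230)*-3.7 + cos(230)*-1.1 + 1.3 = 4.8414
After transform 2:
x2 = cos(328)*2.4357 - sin(328)*4.8414 + -1.7
= 2.9311


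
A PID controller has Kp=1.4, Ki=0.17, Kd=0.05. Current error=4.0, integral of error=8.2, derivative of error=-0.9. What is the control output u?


u = Kp*e + Ki*int(e) + Kd*de/dt
= 1.4*4.0 + 0.17*8.2 + 0.05*(-0.9)
= 5.6 + 1.394 + -0.045
= 6.949


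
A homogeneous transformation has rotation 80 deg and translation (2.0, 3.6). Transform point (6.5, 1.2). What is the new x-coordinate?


x' = cos(theta)*px - sin(theta)*py + tx
= 0.1736*6.5 - 0.9848*1.2 + 2.0
= 1.9469


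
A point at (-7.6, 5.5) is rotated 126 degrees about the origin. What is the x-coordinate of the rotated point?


x' = x*cos(theta) - y*sin(theta)
cos(126 deg) = -0.5878, sin(126 deg) = 0.809
x' = -7.6 * -0.5878 - 5.5 * 0.809
= 4.4672 - 4.4496
= 0.0176


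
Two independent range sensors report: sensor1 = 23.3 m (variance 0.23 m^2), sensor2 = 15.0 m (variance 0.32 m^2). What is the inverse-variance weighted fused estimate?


w1 = (1/var1) / (1/var1 + 1/var2)
   = 4.3478 / (4.3478 + 3.125) = 0.5818
w2 = 1 - w1 = 0.4182
fused = w1*s1 + w2*s2 = 13.5564 + 6.2727
= 19.8291 m


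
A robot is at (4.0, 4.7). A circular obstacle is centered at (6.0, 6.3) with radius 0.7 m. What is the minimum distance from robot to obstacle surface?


center_dist = sqrt((4.0-6.0)^2 + (4.7-6.3)^2)
= sqrt(4.0 + 2.56)
= 2.5612
min_dist = center_dist - radius = 2.5612 - 0.7 = 1.8612 m


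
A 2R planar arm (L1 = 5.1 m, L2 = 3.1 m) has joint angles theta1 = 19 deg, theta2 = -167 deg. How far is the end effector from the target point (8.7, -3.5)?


End effector via forward kinematics:
x = L1*cos(t1) + L2*cos(t1+t2) = 2.1932
y = L1*sin(t1) + L2*sin(t1+t2) = 0.0176
Distance to target:
d = sqrt((8.7 - 2.1932)^2 + (-3.5 - 0.0176)^2)
= sqrt(42.3385 + 12.3738)
= 7.3968 m


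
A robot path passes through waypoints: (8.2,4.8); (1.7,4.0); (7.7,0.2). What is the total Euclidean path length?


Segment lengths:
  seg1 = sqrt((-6.5)^2 + (-0.8)^2) = 6.549
  seg2 = sqrt((6.0)^2 + (-3.8)^2) = 7.1021
Total = 13.6512
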